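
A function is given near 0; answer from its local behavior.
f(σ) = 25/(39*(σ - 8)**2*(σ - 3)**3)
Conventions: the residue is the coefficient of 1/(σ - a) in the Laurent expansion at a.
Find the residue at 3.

The residue is 1/325.

At the order-3 pole 3 set g(σ) = (σ - (3))^3*f(σ) = 25/(39*(σ - 8)**2).
Order-3 pole: residue = g''(a)/2; g''(3) = 2/325, so the residue is 1/325.


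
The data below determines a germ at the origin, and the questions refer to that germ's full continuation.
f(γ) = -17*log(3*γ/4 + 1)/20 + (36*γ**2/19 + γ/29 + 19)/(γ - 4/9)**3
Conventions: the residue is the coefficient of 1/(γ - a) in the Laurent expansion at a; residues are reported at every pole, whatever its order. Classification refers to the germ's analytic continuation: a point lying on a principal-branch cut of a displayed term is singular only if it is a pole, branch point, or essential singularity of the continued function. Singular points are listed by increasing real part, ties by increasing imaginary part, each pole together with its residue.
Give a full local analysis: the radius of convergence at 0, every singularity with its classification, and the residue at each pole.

Denominator factor (γ - 4/9)^3: pole of order 3 at 4/9, modulus 4/9.
Branch term (-17/20)*log(1 - γ/(-4/3)): its argument vanishes at γ = -4/3, a logarithmic branch point, modulus 4/3.
The radius of convergence is the smallest modulus among the singular points: 4/9.
The branch term is analytic at 4/9 and contributes nothing to the residue; only the rational part matters.
At the order-3 pole 4/9 set g(γ) = (γ - (4/9))^3*(rational part) = 36*γ**2/19 + γ/29 + 19.
Order-3 pole: residue = g''(a)/2; g''(4/9) = 72/19, so the residue is 36/19.
List the singular points by increasing real part (a conjugate pair: the negative imaginary part first).

Radius of convergence at 0: 4/9.
At -4/3: a logarithmic branch point.
At 4/9: a pole of order 3; residue 36/19.


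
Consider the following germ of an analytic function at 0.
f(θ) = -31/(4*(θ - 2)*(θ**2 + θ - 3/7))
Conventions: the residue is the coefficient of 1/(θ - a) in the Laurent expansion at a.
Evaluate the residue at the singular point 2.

At the order-1 pole 2 set g(θ) = (θ - (2))*f(θ) = -31/(4*(θ**2 + θ - 3/7)).
Simple pole: residue = g(a) at a = 2, which is -217/156.

The residue is -217/156.


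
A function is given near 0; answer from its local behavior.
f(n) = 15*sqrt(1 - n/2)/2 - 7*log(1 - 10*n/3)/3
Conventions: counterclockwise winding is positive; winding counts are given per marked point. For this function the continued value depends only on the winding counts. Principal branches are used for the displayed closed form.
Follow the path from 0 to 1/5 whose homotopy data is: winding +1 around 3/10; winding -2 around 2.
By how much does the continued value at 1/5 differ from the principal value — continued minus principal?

Continued minus principal equals -(14/3)*pi*i.

The rational part is single-valued and drops out of the difference; each branch term changes only by its own monodromy.
(-7/3)*log(1 - n/(3/10)): each positive loop around 3/10 adds 2*pi*i to the log, so winding +1 contributes (-7/3)*(1)*2*pi*i = -(14/3)*pi*i.
(15/2)*sqrt(1 - n/(2)): winding -2 is even, the square root returns to the same sheet, contribution 0.
Summing the contributions at n = 1/5 gives -(14/3)*pi*i.


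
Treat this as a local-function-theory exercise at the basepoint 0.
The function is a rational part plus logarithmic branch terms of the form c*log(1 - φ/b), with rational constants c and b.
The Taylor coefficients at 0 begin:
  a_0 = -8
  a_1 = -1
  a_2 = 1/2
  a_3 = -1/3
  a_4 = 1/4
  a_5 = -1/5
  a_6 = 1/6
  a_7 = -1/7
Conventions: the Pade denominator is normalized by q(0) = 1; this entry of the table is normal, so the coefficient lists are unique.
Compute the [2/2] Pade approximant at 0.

Taylor coefficients needed (read off): a_0 = -8, a_1 = -1, a_2 = 1/2, a_3 = -1/3, a_4 = 1/4.
Write the denominator as Q(φ) = 1 + q1*φ + q2*φ^2. Requiring Q*f - P = O(φ^5) with deg P <= 2 kills the coefficients of φ^3..φ^4 in Q*f:
  φ^3: a_3 + q1*a_2 + q2*a_1 = 0, i.e. -1/3 + (1/2)*q1 + (-1)*q2 = 0.
  φ^4: a_4 + q1*a_3 + q2*a_2 = 0, i.e. 1/4 + (-1/3)*q1 + (1/2)*q2 = 0.
Solving this linear system: q1 = 1, q2 = 1/6.
The numerator is Q*f truncated at degree 2: P0 = a_0 = -8; P1 = a_1 + q1*a_0 = -9; P2 = a_2 + q1*a_1 + q2*a_0 = -11/6.

The Pade approximant has numerator coefficients [-8, -9, -11/6]; denominator coefficients [1, 1, 1/6].


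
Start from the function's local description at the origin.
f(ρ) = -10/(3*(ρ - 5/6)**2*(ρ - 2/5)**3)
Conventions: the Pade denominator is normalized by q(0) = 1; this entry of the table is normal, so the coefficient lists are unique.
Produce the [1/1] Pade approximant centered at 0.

The Pade approximant has numerator coefficients [75, 6365/22]; denominator coefficients [1, -997/165].

Taylor coefficients needed (expand at 0): a_0 = 75, a_1 = 1485/2, a_2 = 8973/2.
Write the denominator as Q(ρ) = 1 + q1*ρ. Requiring Q*f - P = O(ρ^3) with deg P <= 1 kills the coefficients of ρ^2..ρ^2 in Q*f:
  ρ^2: a_2 + q1*a_1 = 0, i.e. 8973/2 + (1485/2)*q1 = 0.
Solving this linear system: q1 = -997/165.
The numerator is Q*f truncated at degree 1: P0 = a_0 = 75; P1 = a_1 + q1*a_0 = 6365/22.


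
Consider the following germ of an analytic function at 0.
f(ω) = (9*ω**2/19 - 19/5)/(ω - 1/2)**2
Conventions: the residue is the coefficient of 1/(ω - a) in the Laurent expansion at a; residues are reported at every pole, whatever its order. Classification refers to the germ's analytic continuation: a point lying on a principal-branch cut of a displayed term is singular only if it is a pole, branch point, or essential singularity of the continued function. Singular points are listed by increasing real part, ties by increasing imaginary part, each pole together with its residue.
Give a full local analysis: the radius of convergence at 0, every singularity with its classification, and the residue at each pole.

Radius of convergence at 0: 1/2.
At 1/2: a pole of order 2; residue 9/19.

Denominator factor (ω - 1/2)^2: pole of order 2 at 1/2, modulus 1/2.
The radius of convergence is the smallest modulus among the singular points: 1/2.
At the order-2 pole 1/2 set g(ω) = (ω - (1/2))^2*f(ω) = 9*ω**2/19 - 19/5.
Order-2 pole: residue = g'(a); g'(1/2) = 9/19, so the residue is 9/19.


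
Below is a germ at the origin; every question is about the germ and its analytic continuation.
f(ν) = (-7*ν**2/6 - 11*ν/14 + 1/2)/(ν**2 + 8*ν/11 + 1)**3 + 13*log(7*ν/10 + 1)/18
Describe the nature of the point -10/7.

The point is a logarithmic branch point.

The term (13/18)*log(1 - ν/(-10/7)) has argument 1 - -10/7/(-10/7) = 0 at -10/7: a logarithmic (infinitely-sheeted) branch point; the remaining terms are analytic or single-valued there.


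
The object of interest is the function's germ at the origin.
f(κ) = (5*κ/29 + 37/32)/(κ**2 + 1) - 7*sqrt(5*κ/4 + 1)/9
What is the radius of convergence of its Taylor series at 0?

Denominator factor (κ**2 + 1): discriminant -4, complex-conjugate roots (1)*i and -(1)*i; poles of order 1, moduli 1 and 1.
Branch term (-7/9)*sqrt(1 - κ/(-4/5)): its argument vanishes at κ = -4/5, a square-root branch point, modulus 4/5.
The radius of convergence is the smallest modulus among the singular points: 4/5.

The radius of convergence is 4/5.


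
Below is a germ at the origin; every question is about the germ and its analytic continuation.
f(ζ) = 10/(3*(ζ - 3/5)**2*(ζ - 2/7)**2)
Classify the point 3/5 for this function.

The denominator factor ζ - 3/5 vanishes at 3/5 and appears to the power 2; the numerator there equals 10/3, nonzero, and no other factor vanishes.
Hence a pole whose order is the multiplicity, 2.

The point is a pole of order 2.


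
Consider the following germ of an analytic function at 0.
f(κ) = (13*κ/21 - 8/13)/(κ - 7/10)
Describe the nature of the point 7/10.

The denominator factor κ - 7/10 vanishes at 7/10 and appears to the power 1; the numerator there equals -71/390, nonzero, and no other factor vanishes.
Hence a pole whose order is the multiplicity, 1.

The point is a pole of order 1.


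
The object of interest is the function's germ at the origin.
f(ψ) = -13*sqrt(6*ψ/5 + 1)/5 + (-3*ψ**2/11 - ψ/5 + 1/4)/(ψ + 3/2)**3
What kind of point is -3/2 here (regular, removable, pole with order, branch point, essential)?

The point is a pole of order 3.

The denominator factor ψ + 3/2 vanishes at -3/2 and appears to the power 3; the numerator there equals -7/110, nonzero, and no other factor vanishes.
The branch terms are analytic at this point.
Hence a pole whose order is the multiplicity, 3.


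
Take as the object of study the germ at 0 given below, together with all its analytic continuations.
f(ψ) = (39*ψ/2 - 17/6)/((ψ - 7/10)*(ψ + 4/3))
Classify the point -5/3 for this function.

The point is a regular point.

Denominator factors: ψ - 7/10 = -71/30 at ψ = -5/3; ψ + 4/3 = -1/3 at ψ = -5/3 — none vanishes.
So the germ continues analytically to -5/3.


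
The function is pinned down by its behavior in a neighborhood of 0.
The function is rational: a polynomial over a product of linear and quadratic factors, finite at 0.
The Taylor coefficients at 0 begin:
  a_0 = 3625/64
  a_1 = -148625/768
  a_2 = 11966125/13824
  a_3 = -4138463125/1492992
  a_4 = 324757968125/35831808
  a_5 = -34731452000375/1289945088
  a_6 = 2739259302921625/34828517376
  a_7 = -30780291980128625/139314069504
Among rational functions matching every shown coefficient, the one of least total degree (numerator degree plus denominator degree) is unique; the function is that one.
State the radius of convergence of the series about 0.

No rational of total degree below 6 reproduces all 8 coefficients; solving the [0/6] Pade equations on them gives f(ψ) = -29/(8*(ψ - 9/10)**3*(ψ + 4/9)**3), whose expansion matches every shown term.
Denominator factor (ψ - 9/10)^3: pole of order 3 at 9/10, modulus 9/10.
Denominator factor (ψ + 4/9)^3: pole of order 3 at -4/9, modulus 4/9.
The radius of convergence is the smallest modulus among the singular points: 4/9.

The radius of convergence is 4/9.


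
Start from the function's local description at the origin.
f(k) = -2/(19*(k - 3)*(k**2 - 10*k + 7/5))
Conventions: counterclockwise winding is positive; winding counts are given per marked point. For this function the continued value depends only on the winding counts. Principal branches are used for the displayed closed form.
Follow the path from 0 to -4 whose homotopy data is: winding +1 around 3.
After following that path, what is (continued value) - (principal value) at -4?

Continued minus principal equals 0.

The function is rational, hence single-valued: continuing it around any pole returns the same value, so the difference is 0.


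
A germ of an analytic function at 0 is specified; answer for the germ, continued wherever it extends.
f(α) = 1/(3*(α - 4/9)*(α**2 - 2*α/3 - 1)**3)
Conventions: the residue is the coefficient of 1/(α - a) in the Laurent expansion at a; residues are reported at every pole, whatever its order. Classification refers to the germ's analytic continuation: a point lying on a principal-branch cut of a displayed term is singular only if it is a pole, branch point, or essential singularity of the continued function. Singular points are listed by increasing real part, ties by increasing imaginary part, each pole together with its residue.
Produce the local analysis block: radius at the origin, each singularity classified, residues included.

Radius of convergence at 0: 4/9.
At 1/3 - (1/3)*sqrt(10): a pole of order 3; residue 177147/1409938 - (87919587/11279504000)*sqrt(10).
At 4/9: a pole of order 1; residue -177147/704969.
At 1/3 + (1/3)*sqrt(10): a pole of order 3; residue 177147/1409938 + (87919587/11279504000)*sqrt(10).


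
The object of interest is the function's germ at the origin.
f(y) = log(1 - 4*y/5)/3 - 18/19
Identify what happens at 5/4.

The point is a logarithmic branch point.

The term (1/3)*log(1 - y/(5/4)) has argument 1 - 5/4/(5/4) = 0 at 5/4: a logarithmic (infinitely-sheeted) branch point; the remaining terms are analytic or single-valued there.


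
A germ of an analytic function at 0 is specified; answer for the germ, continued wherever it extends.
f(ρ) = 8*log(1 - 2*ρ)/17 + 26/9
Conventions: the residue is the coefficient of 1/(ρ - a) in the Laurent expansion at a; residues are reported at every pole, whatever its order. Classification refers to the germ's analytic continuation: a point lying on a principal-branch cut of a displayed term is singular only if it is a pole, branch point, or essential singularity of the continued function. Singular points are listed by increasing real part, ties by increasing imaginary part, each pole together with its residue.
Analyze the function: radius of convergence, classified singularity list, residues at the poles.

Radius of convergence at 0: 1/2.
At 1/2: a logarithmic branch point.

Branch term (8/17)*log(1 - ρ/(1/2)): its argument vanishes at ρ = 1/2, a logarithmic branch point, modulus 1/2.
The radius of convergence is the smallest modulus among the singular points: 1/2.


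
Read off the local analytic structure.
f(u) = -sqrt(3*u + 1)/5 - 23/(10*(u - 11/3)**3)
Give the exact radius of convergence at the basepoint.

Denominator factor (u - 11/3)^3: pole of order 3 at 11/3, modulus 11/3.
Branch term (-1/5)*sqrt(1 - u/(-1/3)): its argument vanishes at u = -1/3, a square-root branch point, modulus 1/3.
The radius of convergence is the smallest modulus among the singular points: 1/3.

The radius of convergence is 1/3.


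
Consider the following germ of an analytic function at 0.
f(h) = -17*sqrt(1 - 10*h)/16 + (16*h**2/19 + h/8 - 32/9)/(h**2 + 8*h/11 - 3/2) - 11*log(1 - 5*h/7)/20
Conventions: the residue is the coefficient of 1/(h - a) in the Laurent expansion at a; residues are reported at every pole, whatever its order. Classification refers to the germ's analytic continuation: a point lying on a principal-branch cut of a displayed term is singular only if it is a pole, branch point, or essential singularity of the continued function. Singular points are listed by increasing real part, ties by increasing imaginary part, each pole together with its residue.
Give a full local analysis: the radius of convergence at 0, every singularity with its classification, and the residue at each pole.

Denominator factor (h**2 + 8*h/11 - 3/2): discriminant 790/121, real irrational roots -4/11 + (1/22)*sqrt(790) and -4/11 - (1/22)*sqrt(790); poles of order 1, moduli -4/11 + (1/22)*sqrt(790) and 4/11 + (1/22)*sqrt(790).
Branch term (-11/20)*log(1 - h/(7/5)): its argument vanishes at h = 7/5, a logarithmic branch point, modulus 7/5.
Branch term (-17/16)*sqrt(1 - h/(1/10)): its argument vanishes at h = 1/10, a square-root branch point, modulus 1/10.
The radius of convergence is the smallest modulus among the singular points: 1/10.
The branch terms are analytic at -4/11 - (1/22)*sqrt(790) and contribute nothing to the residue; only the rational part matters.
The factor h**2 + 8*h/11 - 3/2 splits as (h - a)(h - a') with a = -4/11 - (1/22)*sqrt(790), a' = -4/11 + (1/22)*sqrt(790). At the order-1 pole a set g(h) = (h - a)*(rational part) = [16*h**2/19 + h/8 - 32/9] / (h - a').
Simple pole: residue = g(a) at a = -4/11 - (1/22)*sqrt(790), which is -815/3344 + (87529/2971980)*sqrt(790).
The branch terms are analytic at -4/11 + (1/22)*sqrt(790) and contribute nothing to the residue; only the rational part matters.
The factor h**2 + 8*h/11 - 3/2 splits as (h - a)(h - a') with a = -4/11 + (1/22)*sqrt(790), a' = -4/11 - (1/22)*sqrt(790). At the order-1 pole a set g(h) = (h - a)*(rational part) = [16*h**2/19 + h/8 - 32/9] / (h - a').
Simple pole: residue = g(a) at a = -4/11 + (1/22)*sqrt(790), which is -815/3344 - (87529/2971980)*sqrt(790).
List the singular points by increasing real part (a conjugate pair: the negative imaginary part first).

Radius of convergence at 0: 1/10.
At -4/11 - (1/22)*sqrt(790): a pole of order 1; residue -815/3344 + (87529/2971980)*sqrt(790).
At 1/10: an algebraic (square-root) branch point.
At -4/11 + (1/22)*sqrt(790): a pole of order 1; residue -815/3344 - (87529/2971980)*sqrt(790).
At 7/5: a logarithmic branch point.


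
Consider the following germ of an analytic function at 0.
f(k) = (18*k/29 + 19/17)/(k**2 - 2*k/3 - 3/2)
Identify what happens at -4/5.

The point is a regular point.

Denominator factors: k**2 - 2*k/3 - 3/2 = -49/150 at k = -4/5 — none vanishes.
So the germ continues analytically to -4/5.


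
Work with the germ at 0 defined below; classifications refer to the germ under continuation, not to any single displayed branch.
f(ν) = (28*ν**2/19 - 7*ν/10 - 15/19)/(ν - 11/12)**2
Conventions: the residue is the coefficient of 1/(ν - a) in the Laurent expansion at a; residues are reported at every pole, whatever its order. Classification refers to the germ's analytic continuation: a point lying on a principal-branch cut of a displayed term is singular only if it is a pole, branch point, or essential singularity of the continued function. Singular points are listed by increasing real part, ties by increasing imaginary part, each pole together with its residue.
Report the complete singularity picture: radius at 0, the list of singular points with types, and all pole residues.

Radius of convergence at 0: 11/12.
At 11/12: a pole of order 2; residue 1141/570.

Denominator factor (ν - 11/12)^2: pole of order 2 at 11/12, modulus 11/12.
The radius of convergence is the smallest modulus among the singular points: 11/12.
At the order-2 pole 11/12 set g(ν) = (ν - (11/12))^2*f(ν) = 28*ν**2/19 - 7*ν/10 - 15/19.
Order-2 pole: residue = g'(a); g'(11/12) = 1141/570, so the residue is 1141/570.


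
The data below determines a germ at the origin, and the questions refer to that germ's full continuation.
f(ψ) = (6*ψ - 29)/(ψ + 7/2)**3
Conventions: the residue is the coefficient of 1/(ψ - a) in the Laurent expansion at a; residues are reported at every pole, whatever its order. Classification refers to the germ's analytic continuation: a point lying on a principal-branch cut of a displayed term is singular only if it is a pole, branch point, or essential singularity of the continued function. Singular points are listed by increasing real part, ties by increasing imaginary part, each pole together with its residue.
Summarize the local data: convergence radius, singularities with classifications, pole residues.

Denominator factor (ψ + 7/2)^3: pole of order 3 at -7/2, modulus 7/2.
The radius of convergence is the smallest modulus among the singular points: 7/2.
At the order-3 pole -7/2 set g(ψ) = (ψ - (-7/2))^3*f(ψ) = 6*ψ - 29.
Order-3 pole: residue = g''(a)/2; g''(-7/2) = 0, so the residue is 0.

Radius of convergence at 0: 7/2.
At -7/2: a pole of order 3; residue 0.


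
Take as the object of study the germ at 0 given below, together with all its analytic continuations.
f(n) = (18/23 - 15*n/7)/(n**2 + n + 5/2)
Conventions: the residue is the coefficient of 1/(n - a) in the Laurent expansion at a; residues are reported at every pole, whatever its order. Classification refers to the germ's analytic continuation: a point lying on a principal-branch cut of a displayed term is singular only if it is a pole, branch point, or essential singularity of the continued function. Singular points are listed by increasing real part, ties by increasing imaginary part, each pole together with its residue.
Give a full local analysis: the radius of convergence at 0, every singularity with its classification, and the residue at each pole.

Radius of convergence at 0: (1/2)*sqrt(10).
At (-1/2) - (3/2)*i: a pole of order 1; residue (-15/14) + (199/322)*i.
At (-1/2) + (3/2)*i: a pole of order 1; residue (-15/14) - (199/322)*i.

Denominator factor (n**2 + n + 5/2): discriminant -9, complex-conjugate roots (-1/2) + (3/2)*i and (-1/2) - (3/2)*i; poles of order 1, moduli (1/2)*sqrt(10) and (1/2)*sqrt(10).
The radius of convergence is the smallest modulus among the singular points: (1/2)*sqrt(10).
The factor n**2 + n + 5/2 splits as (n - a)(n - a') with a = (-1/2) - (3/2)*i, a' = (-1/2) + (3/2)*i. At the order-1 pole a set g(n) = (n - a)*f(n) = [18/23 - 15*n/7] / (n - a').
Simple pole: residue = g(a) at a = (-1/2) - (3/2)*i, which is (-15/14) + (199/322)*i.
The factor n**2 + n + 5/2 splits as (n - a)(n - a') with a = (-1/2) + (3/2)*i, a' = (-1/2) - (3/2)*i. At the order-1 pole a set g(n) = (n - a)*f(n) = [18/23 - 15*n/7] / (n - a').
Simple pole: residue = g(a) at a = (-1/2) + (3/2)*i, which is (-15/14) - (199/322)*i.
List the singular points by increasing real part (a conjugate pair: the negative imaginary part first).


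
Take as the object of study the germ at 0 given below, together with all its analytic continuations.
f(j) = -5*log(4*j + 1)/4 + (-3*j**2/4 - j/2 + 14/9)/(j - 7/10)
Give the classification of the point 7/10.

The denominator factor j - 7/10 vanishes at 7/10 and appears to the power 1; the numerator there equals 3017/3600, nonzero, and no other factor vanishes.
The branch terms are analytic at this point.
Hence a pole whose order is the multiplicity, 1.

The point is a pole of order 1.


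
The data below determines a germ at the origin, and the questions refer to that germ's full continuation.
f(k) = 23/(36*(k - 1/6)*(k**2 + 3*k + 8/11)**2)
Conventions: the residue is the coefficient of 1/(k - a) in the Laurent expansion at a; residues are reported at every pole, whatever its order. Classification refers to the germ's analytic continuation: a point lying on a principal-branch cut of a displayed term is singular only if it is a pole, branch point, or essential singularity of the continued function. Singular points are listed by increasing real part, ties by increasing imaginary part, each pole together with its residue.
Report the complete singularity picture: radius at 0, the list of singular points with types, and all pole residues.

Radius of convergence at 0: 1/6.
At -3/2 - (1/22)*sqrt(737): a pole of order 2; residue -50094/247009 + (19731470/3326470203)*sqrt(737).
At -3/2 + (1/22)*sqrt(737): a pole of order 2; residue -50094/247009 - (19731470/3326470203)*sqrt(737).
At 1/6: a pole of order 1; residue 100188/247009.

Denominator factor (k - 1/6): pole of order 1 at 1/6, modulus 1/6.
Denominator factor (k**2 + 3*k + 8/11)^2: discriminant 67/11, real irrational roots -3/2 + (1/22)*sqrt(737) and -3/2 - (1/22)*sqrt(737); poles of order 2, moduli 3/2 - (1/22)*sqrt(737) and 3/2 + (1/22)*sqrt(737).
The radius of convergence is the smallest modulus among the singular points: 1/6.
The factor k**2 + 3*k + 8/11 splits as (k - a)(k - a') with a = -3/2 - (1/22)*sqrt(737), a' = -3/2 + (1/22)*sqrt(737). At the order-2 pole a set g(k) = (k - a)^2*f(k) = [23/(36*(k - 1/6))] / (k - a')^2.
Order-2 pole: residue = g'(a); g'(-3/2 - (1/22)*sqrt(737)) = -50094/247009 + (19731470/3326470203)*sqrt(737), so the residue is -50094/247009 + (19731470/3326470203)*sqrt(737).
The factor k**2 + 3*k + 8/11 splits as (k - a)(k - a') with a = -3/2 + (1/22)*sqrt(737), a' = -3/2 - (1/22)*sqrt(737). At the order-2 pole a set g(k) = (k - a)^2*f(k) = [23/(36*(k - 1/6))] / (k - a')^2.
Order-2 pole: residue = g'(a); g'(-3/2 + (1/22)*sqrt(737)) = -50094/247009 - (19731470/3326470203)*sqrt(737), so the residue is -50094/247009 - (19731470/3326470203)*sqrt(737).
At the order-1 pole 1/6 set g(k) = (k - (1/6))*f(k) = 23/(36*(k**2 + 3*k + 8/11)**2).
Simple pole: residue = g(a) at a = 1/6, which is 100188/247009.
List the singular points by increasing real part (a conjugate pair: the negative imaginary part first).


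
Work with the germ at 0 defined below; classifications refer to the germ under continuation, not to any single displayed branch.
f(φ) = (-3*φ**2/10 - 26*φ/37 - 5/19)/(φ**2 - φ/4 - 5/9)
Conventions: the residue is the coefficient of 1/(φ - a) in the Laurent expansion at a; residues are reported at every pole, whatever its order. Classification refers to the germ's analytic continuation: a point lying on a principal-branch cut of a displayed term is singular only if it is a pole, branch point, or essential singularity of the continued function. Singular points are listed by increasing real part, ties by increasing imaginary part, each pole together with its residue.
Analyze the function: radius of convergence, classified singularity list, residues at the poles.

Denominator factor (φ**2 - φ/4 - 5/9): discriminant 329/144, real irrational roots 1/8 + (1/24)*sqrt(329) and 1/8 - (1/24)*sqrt(329); poles of order 1, moduli 1/8 + (1/24)*sqrt(329) and -1/8 + (1/24)*sqrt(329).
The radius of convergence is the smallest modulus among the singular points: -1/8 + (1/24)*sqrt(329).
The factor φ**2 - φ/4 - 5/9 splits as (φ - a)(φ - a') with a = 1/8 - (1/24)*sqrt(329), a' = 1/8 + (1/24)*sqrt(329). At the order-1 pole a set g(φ) = (φ - a)*f(φ) = [-3*φ**2/10 - 26*φ/37 - 5/19] / (φ - a').
Simple pole: residue = g(a) at a = 1/8 - (1/24)*sqrt(329), which is -1151/2960 + (355687/18502960)*sqrt(329).
The factor φ**2 - φ/4 - 5/9 splits as (φ - a)(φ - a') with a = 1/8 + (1/24)*sqrt(329), a' = 1/8 - (1/24)*sqrt(329). At the order-1 pole a set g(φ) = (φ - a)*f(φ) = [-3*φ**2/10 - 26*φ/37 - 5/19] / (φ - a').
Simple pole: residue = g(a) at a = 1/8 + (1/24)*sqrt(329), which is -1151/2960 - (355687/18502960)*sqrt(329).
List the singular points by increasing real part (a conjugate pair: the negative imaginary part first).

Radius of convergence at 0: -1/8 + (1/24)*sqrt(329).
At 1/8 - (1/24)*sqrt(329): a pole of order 1; residue -1151/2960 + (355687/18502960)*sqrt(329).
At 1/8 + (1/24)*sqrt(329): a pole of order 1; residue -1151/2960 - (355687/18502960)*sqrt(329).


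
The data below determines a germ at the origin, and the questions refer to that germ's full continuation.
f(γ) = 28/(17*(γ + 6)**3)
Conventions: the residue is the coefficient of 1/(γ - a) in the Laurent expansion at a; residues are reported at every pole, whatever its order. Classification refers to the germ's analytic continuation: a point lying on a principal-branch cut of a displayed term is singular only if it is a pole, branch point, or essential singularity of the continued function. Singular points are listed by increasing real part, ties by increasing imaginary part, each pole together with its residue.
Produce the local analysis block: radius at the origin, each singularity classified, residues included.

Radius of convergence at 0: 6.
At -6: a pole of order 3; residue 0.

Denominator factor (γ + 6)^3: pole of order 3 at -6, modulus 6.
The radius of convergence is the smallest modulus among the singular points: 6.
At the order-3 pole -6 set g(γ) = (γ - (-6))^3*f(γ) = 28/17.
Order-3 pole: residue = g''(a)/2; g''(-6) = 0, so the residue is 0.


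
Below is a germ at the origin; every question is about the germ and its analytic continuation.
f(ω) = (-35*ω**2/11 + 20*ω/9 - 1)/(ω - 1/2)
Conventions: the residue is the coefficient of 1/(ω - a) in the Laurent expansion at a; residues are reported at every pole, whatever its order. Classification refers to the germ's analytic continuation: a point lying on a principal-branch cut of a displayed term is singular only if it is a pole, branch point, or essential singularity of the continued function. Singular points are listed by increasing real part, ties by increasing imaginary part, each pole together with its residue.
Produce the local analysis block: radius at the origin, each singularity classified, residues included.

Denominator factor (ω - 1/2): pole of order 1 at 1/2, modulus 1/2.
The radius of convergence is the smallest modulus among the singular points: 1/2.
At the order-1 pole 1/2 set g(ω) = (ω - (1/2))*f(ω) = -35*ω**2/11 + 20*ω/9 - 1.
Simple pole: residue = g(a) at a = 1/2, which is -271/396.

Radius of convergence at 0: 1/2.
At 1/2: a pole of order 1; residue -271/396.


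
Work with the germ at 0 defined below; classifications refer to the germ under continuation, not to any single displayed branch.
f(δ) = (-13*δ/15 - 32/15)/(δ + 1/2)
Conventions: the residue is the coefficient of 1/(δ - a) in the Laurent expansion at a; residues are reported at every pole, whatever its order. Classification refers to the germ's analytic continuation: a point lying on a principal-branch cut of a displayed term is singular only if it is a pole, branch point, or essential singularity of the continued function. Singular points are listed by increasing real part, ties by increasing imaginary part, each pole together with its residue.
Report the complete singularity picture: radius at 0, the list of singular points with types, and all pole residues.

Denominator factor (δ + 1/2): pole of order 1 at -1/2, modulus 1/2.
The radius of convergence is the smallest modulus among the singular points: 1/2.
At the order-1 pole -1/2 set g(δ) = (δ - (-1/2))*f(δ) = -13*δ/15 - 32/15.
Simple pole: residue = g(a) at a = -1/2, which is -17/10.

Radius of convergence at 0: 1/2.
At -1/2: a pole of order 1; residue -17/10.


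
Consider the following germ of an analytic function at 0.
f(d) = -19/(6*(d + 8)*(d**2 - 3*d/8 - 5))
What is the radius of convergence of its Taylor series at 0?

Denominator factor (d + 8): pole of order 1 at -8, modulus 8.
Denominator factor (d**2 - 3*d/8 - 5): discriminant 1289/64, real irrational roots 3/16 + (1/16)*sqrt(1289) and 3/16 - (1/16)*sqrt(1289); poles of order 1, moduli 3/16 + (1/16)*sqrt(1289) and -3/16 + (1/16)*sqrt(1289).
The radius of convergence is the smallest modulus among the singular points: -3/16 + (1/16)*sqrt(1289).

The radius of convergence is -3/16 + (1/16)*sqrt(1289).


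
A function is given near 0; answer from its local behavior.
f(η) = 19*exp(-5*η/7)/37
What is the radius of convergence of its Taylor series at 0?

The radius of convergence is infinite.

The factor exp(-5*η/7) is entire and contributes no finite singular point.
The polynomial part has no poles.
No finite singular points: the Taylor series at 0 converges everywhere.


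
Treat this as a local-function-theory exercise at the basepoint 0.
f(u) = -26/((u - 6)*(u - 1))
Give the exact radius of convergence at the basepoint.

The radius of convergence is 1.

Denominator factor (u - 6): pole of order 1 at 6, modulus 6.
Denominator factor (u - 1): pole of order 1 at 1, modulus 1.
The radius of convergence is the smallest modulus among the singular points: 1.


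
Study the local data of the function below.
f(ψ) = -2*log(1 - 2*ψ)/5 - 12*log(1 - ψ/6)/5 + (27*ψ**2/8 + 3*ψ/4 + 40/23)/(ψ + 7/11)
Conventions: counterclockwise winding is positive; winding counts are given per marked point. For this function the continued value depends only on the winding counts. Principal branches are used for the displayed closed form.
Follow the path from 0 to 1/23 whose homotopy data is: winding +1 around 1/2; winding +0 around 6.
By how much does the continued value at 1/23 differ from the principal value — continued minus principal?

The rational part is single-valued and drops out of the difference; each branch term changes only by its own monodromy.
(-2/5)*log(1 - ψ/(1/2)): each positive loop around 1/2 adds 2*pi*i to the log, so winding +1 contributes (-2/5)*(1)*2*pi*i = -(4/5)*pi*i.
(-12/5)*log(1 - ψ/(6)): winding 0 around 6, so this term returns to its principal value, contribution 0.
Summing the contributions at ψ = 1/23 gives -(4/5)*pi*i.

Continued minus principal equals -(4/5)*pi*i.


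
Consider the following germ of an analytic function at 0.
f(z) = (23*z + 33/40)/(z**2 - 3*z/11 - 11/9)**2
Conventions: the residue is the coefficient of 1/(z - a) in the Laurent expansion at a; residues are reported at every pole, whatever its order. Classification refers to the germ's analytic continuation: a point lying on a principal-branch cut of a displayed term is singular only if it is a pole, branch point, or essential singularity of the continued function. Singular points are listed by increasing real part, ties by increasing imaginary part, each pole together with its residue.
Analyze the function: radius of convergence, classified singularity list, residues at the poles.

Denominator factor (z**2 - 3*z/11 - 11/9)^2: discriminant 5405/1089, real irrational roots 3/22 + (1/66)*sqrt(5405) and 3/22 - (1/66)*sqrt(5405); poles of order 2, moduli 3/22 + (1/66)*sqrt(5405) and -3/22 + (1/66)*sqrt(5405).
The radius of convergence is the smallest modulus among the singular points: -3/22 + (1/66)*sqrt(5405).
The factor z**2 - 3*z/11 - 11/9 splits as (z - a)(z - a') with a = 3/22 - (1/66)*sqrt(5405), a' = 3/22 + (1/66)*sqrt(5405). At the order-2 pole a set g(z) = (z - a)^2*f(z) = [23*z + 33/40] / (z - a')^2.
Order-2 pole: residue = g'(a); g'(3/22 - (1/66)*sqrt(5405)) = (5694381/584280500)*sqrt(5405), so the residue is (5694381/584280500)*sqrt(5405).
The factor z**2 - 3*z/11 - 11/9 splits as (z - a)(z - a') with a = 3/22 + (1/66)*sqrt(5405), a' = 3/22 - (1/66)*sqrt(5405). At the order-2 pole a set g(z) = (z - a)^2*f(z) = [23*z + 33/40] / (z - a')^2.
Order-2 pole: residue = g'(a); g'(3/22 + (1/66)*sqrt(5405)) = -(5694381/584280500)*sqrt(5405), so the residue is -(5694381/584280500)*sqrt(5405).
List the singular points by increasing real part (a conjugate pair: the negative imaginary part first).

Radius of convergence at 0: -3/22 + (1/66)*sqrt(5405).
At 3/22 - (1/66)*sqrt(5405): a pole of order 2; residue (5694381/584280500)*sqrt(5405).
At 3/22 + (1/66)*sqrt(5405): a pole of order 2; residue -(5694381/584280500)*sqrt(5405).


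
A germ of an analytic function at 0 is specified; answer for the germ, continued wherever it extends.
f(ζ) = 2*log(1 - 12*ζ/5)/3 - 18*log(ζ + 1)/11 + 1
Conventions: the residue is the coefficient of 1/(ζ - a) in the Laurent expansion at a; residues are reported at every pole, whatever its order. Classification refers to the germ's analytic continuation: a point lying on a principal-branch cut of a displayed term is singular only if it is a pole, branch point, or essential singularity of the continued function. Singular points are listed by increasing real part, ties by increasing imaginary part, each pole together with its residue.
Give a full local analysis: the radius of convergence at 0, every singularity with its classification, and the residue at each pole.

Radius of convergence at 0: 5/12.
At -1: a logarithmic branch point.
At 5/12: a logarithmic branch point.

Branch term (2/3)*log(1 - ζ/(5/12)): its argument vanishes at ζ = 5/12, a logarithmic branch point, modulus 5/12.
Branch term (-18/11)*log(1 - ζ/(-1)): its argument vanishes at ζ = -1, a logarithmic branch point, modulus 1.
The radius of convergence is the smallest modulus among the singular points: 5/12.
List the singular points by increasing real part (a conjugate pair: the negative imaginary part first).


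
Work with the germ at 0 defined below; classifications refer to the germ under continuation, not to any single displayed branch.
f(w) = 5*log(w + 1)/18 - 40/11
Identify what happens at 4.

There is no denominator, hence no pole anywhere.
Branch term log(1 - w/(-1)): argument at 4 is 5, nonzero, so 4 is not its branch point (a point on a principal cut is still regular for the continued germ).
So the germ continues analytically to 4.

The point is a regular point.


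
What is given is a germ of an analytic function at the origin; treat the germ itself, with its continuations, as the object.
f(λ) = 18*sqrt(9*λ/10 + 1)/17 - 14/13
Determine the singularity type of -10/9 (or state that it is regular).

The term (18/17)*sqrt(1 - λ/(-10/9)) has argument 1 - -10/9/(-10/9) = 0 at -10/9: a square-root (algebraic, two-sheeted) branch point; the remaining terms are analytic or single-valued there.

The point is an algebraic (square-root) branch point.


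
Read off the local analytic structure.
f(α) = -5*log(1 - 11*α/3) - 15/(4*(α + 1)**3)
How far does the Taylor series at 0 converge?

Denominator factor (α + 1)^3: pole of order 3 at -1, modulus 1.
Branch term (-5)*log(1 - α/(3/11)): its argument vanishes at α = 3/11, a logarithmic branch point, modulus 3/11.
The radius of convergence is the smallest modulus among the singular points: 3/11.

The radius of convergence is 3/11.


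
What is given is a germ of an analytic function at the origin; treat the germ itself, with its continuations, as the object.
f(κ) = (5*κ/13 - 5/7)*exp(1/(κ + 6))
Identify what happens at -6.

The point is an essential singularity.

The exponent 1/(κ - (-6)) has a pole at -6, so exp(1/(κ - (-6))) takes every nonzero value near it: an essential singularity (not a pole of any order).


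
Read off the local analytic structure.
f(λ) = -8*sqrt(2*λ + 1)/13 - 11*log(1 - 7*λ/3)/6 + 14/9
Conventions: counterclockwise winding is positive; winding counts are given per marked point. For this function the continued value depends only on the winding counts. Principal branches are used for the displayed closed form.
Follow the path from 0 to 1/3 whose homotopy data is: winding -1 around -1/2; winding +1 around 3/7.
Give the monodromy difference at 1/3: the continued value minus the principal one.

Continued minus principal equals ((16/39)*sqrt(15)) - ((11/3)*pi)*i.

The rational part is single-valued and drops out of the difference; each branch term changes only by its own monodromy.
(-11/6)*log(1 - λ/(3/7)): each positive loop around 3/7 adds 2*pi*i to the log, so winding +1 contributes (-11/6)*(1)*2*pi*i = -(11/3)*pi*i.
(-8/13)*sqrt(1 - λ/(-1/2)): winding -1 is odd, the square root flips sign, contributing -2*(-8/13)*sqrt(1 - (1/3)/(-1/2)) = -2*(-8/13)*sqrt(5/3) = (16/39)*sqrt(15).
Summing the contributions at λ = 1/3 gives ((16/39)*sqrt(15)) - ((11/3)*pi)*i.


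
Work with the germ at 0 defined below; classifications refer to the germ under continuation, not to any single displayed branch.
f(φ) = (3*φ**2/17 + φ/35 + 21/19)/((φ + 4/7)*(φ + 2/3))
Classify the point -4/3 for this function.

The point is a regular point.

Denominator factors: φ + 4/7 = -16/21 at φ = -4/3; φ + 2/3 = -2/3 at φ = -4/3 — none vanishes.
So the germ continues analytically to -4/3.


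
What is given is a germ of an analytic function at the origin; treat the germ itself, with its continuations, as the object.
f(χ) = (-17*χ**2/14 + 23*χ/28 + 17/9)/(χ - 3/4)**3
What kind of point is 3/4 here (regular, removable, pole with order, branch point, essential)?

The denominator factor χ - 3/4 vanishes at 3/4 and appears to the power 3; the numerator there equals 3673/2016, nonzero, and no other factor vanishes.
Hence a pole whose order is the multiplicity, 3.

The point is a pole of order 3.


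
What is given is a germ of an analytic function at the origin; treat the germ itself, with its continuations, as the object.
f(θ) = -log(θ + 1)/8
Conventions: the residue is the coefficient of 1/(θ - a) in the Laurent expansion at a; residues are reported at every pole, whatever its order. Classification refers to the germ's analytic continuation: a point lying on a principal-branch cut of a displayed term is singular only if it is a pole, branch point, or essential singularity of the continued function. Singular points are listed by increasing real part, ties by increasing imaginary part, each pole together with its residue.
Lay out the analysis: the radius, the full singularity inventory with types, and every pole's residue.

Branch term (-1/8)*log(1 - θ/(-1)): its argument vanishes at θ = -1, a logarithmic branch point, modulus 1.
The radius of convergence is the smallest modulus among the singular points: 1.

Radius of convergence at 0: 1.
At -1: a logarithmic branch point.


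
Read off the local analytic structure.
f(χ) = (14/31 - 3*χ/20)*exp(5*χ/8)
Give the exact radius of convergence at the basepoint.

The radius of convergence is infinite.

The factor exp(5*χ/8) is entire and contributes no finite singular point.
The polynomial part has no poles.
No finite singular points: the Taylor series at 0 converges everywhere.


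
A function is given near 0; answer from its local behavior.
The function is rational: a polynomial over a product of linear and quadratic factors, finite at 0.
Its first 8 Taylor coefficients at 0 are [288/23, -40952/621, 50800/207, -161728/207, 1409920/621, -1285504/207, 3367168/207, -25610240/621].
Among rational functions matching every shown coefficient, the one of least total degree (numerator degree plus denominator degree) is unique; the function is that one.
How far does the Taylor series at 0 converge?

The radius of convergence is 1/2.

No rational of total degree below 4 reproduces all 8 coefficients; solving the [1/3] Pade equations on them gives f(ξ) = (31*ξ/27 + 36/23)/(ξ + 1/2)**3, whose expansion matches every shown term.
Denominator factor (ξ + 1/2)^3: pole of order 3 at -1/2, modulus 1/2.
The radius of convergence is the smallest modulus among the singular points: 1/2.
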